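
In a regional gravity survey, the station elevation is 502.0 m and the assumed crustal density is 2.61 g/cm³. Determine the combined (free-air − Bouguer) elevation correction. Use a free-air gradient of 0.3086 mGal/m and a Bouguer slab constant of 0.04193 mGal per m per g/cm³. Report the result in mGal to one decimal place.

Combined gradient = 0.3086 − 0.04193 × 2.61 = 0.1991627 mGal/m
Combined elevation correction = 0.1991627 × 502.0 = 100.0 mGal

100.0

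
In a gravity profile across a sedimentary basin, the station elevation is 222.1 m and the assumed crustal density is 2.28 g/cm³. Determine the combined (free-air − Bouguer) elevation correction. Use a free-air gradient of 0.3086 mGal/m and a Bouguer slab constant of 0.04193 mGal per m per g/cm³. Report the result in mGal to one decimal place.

Combined gradient = 0.3086 − 0.04193 × 2.28 = 0.2129996 mGal/m
Combined elevation correction = 0.2129996 × 222.1 = 47.3 mGal

47.3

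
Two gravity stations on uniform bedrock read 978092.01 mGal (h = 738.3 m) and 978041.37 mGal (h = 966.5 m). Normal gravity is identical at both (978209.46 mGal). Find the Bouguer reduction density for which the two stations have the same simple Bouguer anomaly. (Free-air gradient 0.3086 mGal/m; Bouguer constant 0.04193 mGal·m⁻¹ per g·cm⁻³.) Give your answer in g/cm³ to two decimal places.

2.07

Δg_obs = 978041.37 − 978092.01 = -50.64 mGal over Δh = 966.5 − 738.3 = 228.2 m
Equal Bouguer anomalies ⇒ Δg_obs + (0.3086 − 0.04193ρ)·Δh = 0
0.3086 − 0.04193ρ = −Δg_obs/Δh = 0.22191
ρ = (0.3086 − 0.22191) / 0.04193 = 2.07 g/cm³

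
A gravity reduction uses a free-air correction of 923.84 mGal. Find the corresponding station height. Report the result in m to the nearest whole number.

2994

h = 923.84 / 0.3086 = 2993.65 m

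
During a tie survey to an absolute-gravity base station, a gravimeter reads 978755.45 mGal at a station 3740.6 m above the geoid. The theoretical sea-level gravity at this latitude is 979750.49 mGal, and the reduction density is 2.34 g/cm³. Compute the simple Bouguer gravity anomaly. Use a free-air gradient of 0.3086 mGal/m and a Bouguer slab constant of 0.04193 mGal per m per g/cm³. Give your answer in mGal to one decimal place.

Free-air correction = 0.3086 × 3740.6 = 1154.35 mGal
Free-air anomaly = 978755.45 − 979750.49 + (1154.35) = 159.31 mGal
Bouguer slab correction = 0.04193 × 2.34 × 3740.6 = 367.01 mGal
Simple Bouguer anomaly = 159.31 − (367.01) = -207.70 mGal

-207.7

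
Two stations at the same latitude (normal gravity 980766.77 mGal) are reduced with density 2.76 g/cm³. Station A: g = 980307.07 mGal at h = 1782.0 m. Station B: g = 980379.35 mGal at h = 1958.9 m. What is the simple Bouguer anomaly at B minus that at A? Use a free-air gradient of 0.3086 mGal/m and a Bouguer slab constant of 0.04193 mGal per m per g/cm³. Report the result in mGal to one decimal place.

106.4

Δg_SB(A) = 980307.07 − 980766.77 + 0.3086×1782.0 − 0.04193×2.76×1782.0 = -116.00 mGal
Δg_SB(B) = 980379.35 − 980766.77 + 0.3086×1958.9 − 0.04193×2.76×1958.9 = -9.60 mGal
Difference = -9.60 − (-116.00) = 106.40 mGal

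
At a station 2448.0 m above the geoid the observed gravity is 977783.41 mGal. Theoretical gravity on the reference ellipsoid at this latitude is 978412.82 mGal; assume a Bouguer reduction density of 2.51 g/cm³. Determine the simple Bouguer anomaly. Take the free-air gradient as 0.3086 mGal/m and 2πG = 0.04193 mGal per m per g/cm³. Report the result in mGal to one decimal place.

Free-air correction = 0.3086 × 2448.0 = 755.45 mGal
Free-air anomaly = 977783.41 − 978412.82 + (755.45) = 126.04 mGal
Bouguer slab correction = 0.04193 × 2.51 × 2448.0 = 257.64 mGal
Simple Bouguer anomaly = 126.04 − (257.64) = -131.60 mGal

-131.6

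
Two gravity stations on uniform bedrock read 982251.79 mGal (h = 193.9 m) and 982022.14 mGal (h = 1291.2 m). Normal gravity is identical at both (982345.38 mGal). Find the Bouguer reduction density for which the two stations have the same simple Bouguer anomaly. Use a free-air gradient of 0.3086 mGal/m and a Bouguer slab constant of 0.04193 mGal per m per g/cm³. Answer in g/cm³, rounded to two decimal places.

2.37

Δg_obs = 982022.14 − 982251.79 = -229.65 mGal over Δh = 1291.2 − 193.9 = 1097.3 m
Equal Bouguer anomalies ⇒ Δg_obs + (0.3086 − 0.04193ρ)·Δh = 0
0.3086 − 0.04193ρ = −Δg_obs/Δh = 0.20929
ρ = (0.3086 − 0.20929) / 0.04193 = 2.37 g/cm³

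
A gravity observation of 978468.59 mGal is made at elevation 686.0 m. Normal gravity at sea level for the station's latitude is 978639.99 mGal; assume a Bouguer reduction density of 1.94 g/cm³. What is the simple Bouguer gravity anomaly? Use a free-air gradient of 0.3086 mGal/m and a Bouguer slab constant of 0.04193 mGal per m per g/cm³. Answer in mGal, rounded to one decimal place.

Free-air correction = 0.3086 × 686.0 = 211.70 mGal
Free-air anomaly = 978468.59 − 978639.99 + (211.70) = 40.30 mGal
Bouguer slab correction = 0.04193 × 1.94 × 686.0 = 55.80 mGal
Simple Bouguer anomaly = 40.30 − (55.80) = -15.50 mGal

-15.5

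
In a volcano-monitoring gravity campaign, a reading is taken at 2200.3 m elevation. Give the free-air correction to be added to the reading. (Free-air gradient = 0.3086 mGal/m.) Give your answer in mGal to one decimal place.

Free-air correction = 0.3086 × 2200.3 = 679.0 mGal

679.0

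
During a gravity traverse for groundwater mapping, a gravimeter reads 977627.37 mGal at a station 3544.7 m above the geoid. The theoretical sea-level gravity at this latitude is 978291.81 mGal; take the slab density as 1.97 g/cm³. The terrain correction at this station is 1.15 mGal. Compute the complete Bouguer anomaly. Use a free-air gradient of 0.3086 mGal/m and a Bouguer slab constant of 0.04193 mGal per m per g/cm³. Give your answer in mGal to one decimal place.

Free-air correction = 0.3086 × 3544.7 = 1093.89 mGal
Free-air anomaly = 977627.37 − 978291.81 + (1093.89) = 429.45 mGal
Bouguer slab correction = 0.04193 × 1.97 × 3544.7 = 292.80 mGal
Simple Bouguer anomaly = 429.45 − (292.80) = 136.65 mGal
Complete Bouguer anomaly = 136.65 + 1.15 = 137.80 mGal

137.8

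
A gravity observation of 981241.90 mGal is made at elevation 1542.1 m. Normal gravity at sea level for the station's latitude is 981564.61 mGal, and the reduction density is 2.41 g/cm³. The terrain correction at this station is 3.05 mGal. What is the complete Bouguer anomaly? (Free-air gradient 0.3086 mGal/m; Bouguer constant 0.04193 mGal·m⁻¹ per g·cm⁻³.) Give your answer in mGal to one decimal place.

Free-air correction = 0.3086 × 1542.1 = 475.89 mGal
Free-air anomaly = 981241.90 − 981564.61 + (475.89) = 153.18 mGal
Bouguer slab correction = 0.04193 × 2.41 × 1542.1 = 155.83 mGal
Simple Bouguer anomaly = 153.18 − (155.83) = -2.65 mGal
Complete Bouguer anomaly = -2.65 + 3.05 = 0.40 mGal

0.4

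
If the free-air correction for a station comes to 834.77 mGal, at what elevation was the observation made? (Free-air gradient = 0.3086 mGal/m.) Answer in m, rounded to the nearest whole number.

2705

h = 834.77 / 0.3086 = 2705.02 m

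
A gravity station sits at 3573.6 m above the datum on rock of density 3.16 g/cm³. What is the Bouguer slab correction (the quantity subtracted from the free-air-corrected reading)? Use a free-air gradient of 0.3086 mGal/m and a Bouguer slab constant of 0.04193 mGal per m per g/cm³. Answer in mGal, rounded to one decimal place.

473.5

Bouguer slab correction = 0.04193 × 3.16 × 3573.6 = 473.5 mGal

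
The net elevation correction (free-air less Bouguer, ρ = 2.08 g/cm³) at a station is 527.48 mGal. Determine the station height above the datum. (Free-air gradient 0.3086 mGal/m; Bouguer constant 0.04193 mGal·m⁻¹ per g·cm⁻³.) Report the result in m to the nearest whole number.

2383

Combined gradient = 0.3086 − 0.04193 × 2.08 = 0.2213856 mGal/m
h = 527.48 / 0.2213856 = 2382.63 m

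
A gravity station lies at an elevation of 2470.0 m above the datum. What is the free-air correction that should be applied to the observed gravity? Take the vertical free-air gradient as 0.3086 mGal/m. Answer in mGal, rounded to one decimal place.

Free-air correction = 0.3086 × 2470.0 = 762.2 mGal

762.2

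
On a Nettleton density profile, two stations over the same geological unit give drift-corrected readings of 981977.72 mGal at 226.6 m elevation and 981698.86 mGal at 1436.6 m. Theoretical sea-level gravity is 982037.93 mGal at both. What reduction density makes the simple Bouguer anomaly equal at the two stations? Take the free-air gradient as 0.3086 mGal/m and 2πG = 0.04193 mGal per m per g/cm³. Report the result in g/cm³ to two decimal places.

1.86

Δg_obs = 981698.86 − 981977.72 = -278.86 mGal over Δh = 1436.6 − 226.6 = 1210.0 m
Equal Bouguer anomalies ⇒ Δg_obs + (0.3086 − 0.04193ρ)·Δh = 0
0.3086 − 0.04193ρ = −Δg_obs/Δh = 0.23046
ρ = (0.3086 − 0.23046) / 0.04193 = 1.86 g/cm³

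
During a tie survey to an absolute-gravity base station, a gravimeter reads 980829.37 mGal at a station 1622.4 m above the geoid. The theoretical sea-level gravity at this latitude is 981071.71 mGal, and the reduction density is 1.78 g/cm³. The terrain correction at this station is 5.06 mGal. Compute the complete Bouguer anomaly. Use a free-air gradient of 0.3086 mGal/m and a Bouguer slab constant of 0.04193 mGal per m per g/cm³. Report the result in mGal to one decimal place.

142.3

Free-air correction = 0.3086 × 1622.4 = 500.67 mGal
Free-air anomaly = 980829.37 − 981071.71 + (500.67) = 258.33 mGal
Bouguer slab correction = 0.04193 × 1.78 × 1622.4 = 121.09 mGal
Simple Bouguer anomaly = 258.33 − (121.09) = 137.24 mGal
Complete Bouguer anomaly = 137.24 + 5.06 = 142.30 mGal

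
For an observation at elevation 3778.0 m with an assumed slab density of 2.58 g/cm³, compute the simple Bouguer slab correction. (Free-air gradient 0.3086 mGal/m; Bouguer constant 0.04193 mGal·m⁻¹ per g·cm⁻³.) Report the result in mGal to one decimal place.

408.7

Bouguer slab correction = 0.04193 × 2.58 × 3778.0 = 408.7 mGal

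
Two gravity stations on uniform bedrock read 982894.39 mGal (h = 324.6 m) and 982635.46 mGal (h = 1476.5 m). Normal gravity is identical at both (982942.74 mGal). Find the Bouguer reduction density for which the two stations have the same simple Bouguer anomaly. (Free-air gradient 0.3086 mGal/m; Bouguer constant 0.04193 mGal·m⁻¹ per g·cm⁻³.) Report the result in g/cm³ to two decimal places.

2.00

Δg_obs = 982635.46 − 982894.39 = -258.93 mGal over Δh = 1476.5 − 324.6 = 1151.9 m
Equal Bouguer anomalies ⇒ Δg_obs + (0.3086 − 0.04193ρ)·Δh = 0
0.3086 − 0.04193ρ = −Δg_obs/Δh = 0.22479
ρ = (0.3086 − 0.22479) / 0.04193 = 2.00 g/cm³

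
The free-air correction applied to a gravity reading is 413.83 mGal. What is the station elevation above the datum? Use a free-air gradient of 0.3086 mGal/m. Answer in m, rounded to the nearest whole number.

h = 413.83 / 0.3086 = 1340.99 m

1341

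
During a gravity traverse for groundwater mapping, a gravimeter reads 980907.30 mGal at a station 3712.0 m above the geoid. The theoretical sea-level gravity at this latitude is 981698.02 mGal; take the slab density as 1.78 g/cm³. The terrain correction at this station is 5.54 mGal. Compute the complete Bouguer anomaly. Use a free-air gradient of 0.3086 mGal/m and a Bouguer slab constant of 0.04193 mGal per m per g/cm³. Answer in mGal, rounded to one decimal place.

83.3

Free-air correction = 0.3086 × 3712.0 = 1145.52 mGal
Free-air anomaly = 980907.30 − 981698.02 + (1145.52) = 354.80 mGal
Bouguer slab correction = 0.04193 × 1.78 × 3712.0 = 277.05 mGal
Simple Bouguer anomaly = 354.80 − (277.05) = 77.75 mGal
Complete Bouguer anomaly = 77.75 + 5.54 = 83.29 mGal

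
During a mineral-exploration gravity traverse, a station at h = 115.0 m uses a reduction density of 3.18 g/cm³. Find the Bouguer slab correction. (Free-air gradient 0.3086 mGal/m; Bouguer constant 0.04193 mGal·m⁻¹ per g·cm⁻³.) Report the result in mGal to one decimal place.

Bouguer slab correction = 0.04193 × 3.18 × 115.0 = 15.3 mGal

15.3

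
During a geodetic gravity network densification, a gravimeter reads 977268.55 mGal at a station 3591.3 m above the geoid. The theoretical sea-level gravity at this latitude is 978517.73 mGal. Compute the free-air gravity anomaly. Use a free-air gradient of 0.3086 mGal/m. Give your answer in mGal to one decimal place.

Free-air correction = 0.3086 × 3591.3 = 1108.28 mGal
Free-air anomaly = 977268.55 − 978517.73 + (1108.28) = -140.90 mGal

-140.9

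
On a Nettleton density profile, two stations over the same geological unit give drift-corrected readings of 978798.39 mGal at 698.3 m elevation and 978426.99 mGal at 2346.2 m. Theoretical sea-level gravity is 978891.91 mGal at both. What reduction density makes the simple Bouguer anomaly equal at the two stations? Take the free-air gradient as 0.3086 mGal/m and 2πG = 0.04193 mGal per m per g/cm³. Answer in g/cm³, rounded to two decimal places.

1.98

Δg_obs = 978426.99 − 978798.39 = -371.40 mGal over Δh = 2346.2 − 698.3 = 1647.9 m
Equal Bouguer anomalies ⇒ Δg_obs + (0.3086 − 0.04193ρ)·Δh = 0
0.3086 − 0.04193ρ = −Δg_obs/Δh = 0.22538
ρ = (0.3086 − 0.22538) / 0.04193 = 1.98 g/cm³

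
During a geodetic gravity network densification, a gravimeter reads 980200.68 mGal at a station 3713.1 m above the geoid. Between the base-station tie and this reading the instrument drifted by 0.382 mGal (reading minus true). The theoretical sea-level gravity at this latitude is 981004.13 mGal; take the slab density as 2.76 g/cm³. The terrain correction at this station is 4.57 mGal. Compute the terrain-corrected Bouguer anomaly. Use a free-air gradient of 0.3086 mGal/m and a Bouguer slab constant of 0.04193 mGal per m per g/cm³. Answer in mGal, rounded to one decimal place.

-83.1

Drift-corrected reading = 980200.68 − (0.382) = 980200.298 mGal
Free-air correction = 0.3086 × 3713.1 = 1145.86 mGal
Free-air anomaly = 980200.298 − 981004.13 + (1145.86) = 342.028 mGal
Bouguer slab correction = 0.04193 × 2.76 × 3713.1 = 429.71 mGal
Simple Bouguer anomaly = 342.028 − (429.71) = -87.682 mGal
Complete Bouguer anomaly = -87.682 + 4.57 = -83.112 mGal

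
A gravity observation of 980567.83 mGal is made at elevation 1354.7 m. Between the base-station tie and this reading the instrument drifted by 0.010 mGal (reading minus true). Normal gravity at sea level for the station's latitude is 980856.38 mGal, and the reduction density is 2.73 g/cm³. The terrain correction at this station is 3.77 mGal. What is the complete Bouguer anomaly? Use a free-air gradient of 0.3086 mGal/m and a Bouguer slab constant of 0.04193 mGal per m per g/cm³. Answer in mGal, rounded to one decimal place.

Drift-corrected reading = 980567.83 − (0.010) = 980567.820 mGal
Free-air correction = 0.3086 × 1354.7 = 418.06 mGal
Free-air anomaly = 980567.820 − 980856.38 + (418.06) = 129.500 mGal
Bouguer slab correction = 0.04193 × 2.73 × 1354.7 = 155.07 mGal
Simple Bouguer anomaly = 129.500 − (155.07) = -25.570 mGal
Complete Bouguer anomaly = -25.570 + 3.77 = -21.800 mGal

-21.8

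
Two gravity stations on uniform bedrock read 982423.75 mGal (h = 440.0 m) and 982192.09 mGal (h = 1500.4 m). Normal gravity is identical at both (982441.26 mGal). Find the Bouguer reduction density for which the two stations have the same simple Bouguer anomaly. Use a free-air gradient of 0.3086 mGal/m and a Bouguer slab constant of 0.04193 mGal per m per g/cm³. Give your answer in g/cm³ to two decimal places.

Δg_obs = 982192.09 − 982423.75 = -231.66 mGal over Δh = 1500.4 − 440.0 = 1060.4 m
Equal Bouguer anomalies ⇒ Δg_obs + (0.3086 − 0.04193ρ)·Δh = 0
0.3086 − 0.04193ρ = −Δg_obs/Δh = 0.21846
ρ = (0.3086 − 0.21846) / 0.04193 = 2.15 g/cm³

2.15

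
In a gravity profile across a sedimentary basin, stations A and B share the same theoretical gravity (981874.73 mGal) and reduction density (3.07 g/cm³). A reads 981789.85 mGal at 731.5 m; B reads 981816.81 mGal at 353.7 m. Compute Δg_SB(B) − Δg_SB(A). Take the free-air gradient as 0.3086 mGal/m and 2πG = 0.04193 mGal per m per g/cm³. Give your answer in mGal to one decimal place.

Δg_SB(A) = 981789.85 − 981874.73 + 0.3086×731.5 − 0.04193×3.07×731.5 = 46.70 mGal
Δg_SB(B) = 981816.81 − 981874.73 + 0.3086×353.7 − 0.04193×3.07×353.7 = 5.70 mGal
Difference = 5.70 − (46.70) = -41.00 mGal

-41.0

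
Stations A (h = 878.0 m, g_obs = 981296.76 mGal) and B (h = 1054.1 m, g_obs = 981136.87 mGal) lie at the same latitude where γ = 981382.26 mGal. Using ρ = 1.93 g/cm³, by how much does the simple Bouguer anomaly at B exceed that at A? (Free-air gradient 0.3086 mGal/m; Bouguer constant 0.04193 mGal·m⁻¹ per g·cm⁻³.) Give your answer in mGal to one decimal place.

-119.8

Δg_SB(A) = 981296.76 − 981382.26 + 0.3086×878.0 − 0.04193×1.93×878.0 = 114.40 mGal
Δg_SB(B) = 981136.87 − 981382.26 + 0.3086×1054.1 − 0.04193×1.93×1054.1 = -5.40 mGal
Difference = -5.40 − (114.40) = -119.80 mGal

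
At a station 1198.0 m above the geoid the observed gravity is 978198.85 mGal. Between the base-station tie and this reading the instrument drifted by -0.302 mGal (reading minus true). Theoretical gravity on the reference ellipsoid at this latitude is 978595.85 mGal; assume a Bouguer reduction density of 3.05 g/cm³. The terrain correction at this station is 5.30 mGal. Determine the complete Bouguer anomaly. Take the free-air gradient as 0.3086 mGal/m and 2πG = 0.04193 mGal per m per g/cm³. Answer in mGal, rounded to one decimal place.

Drift-corrected reading = 978198.85 − (-0.302) = 978199.152 mGal
Free-air correction = 0.3086 × 1198.0 = 369.70 mGal
Free-air anomaly = 978199.152 − 978595.85 + (369.70) = -26.998 mGal
Bouguer slab correction = 0.04193 × 3.05 × 1198.0 = 153.21 mGal
Simple Bouguer anomaly = -26.998 − (153.21) = -180.208 mGal
Complete Bouguer anomaly = -180.208 + 5.30 = -174.908 mGal

-174.9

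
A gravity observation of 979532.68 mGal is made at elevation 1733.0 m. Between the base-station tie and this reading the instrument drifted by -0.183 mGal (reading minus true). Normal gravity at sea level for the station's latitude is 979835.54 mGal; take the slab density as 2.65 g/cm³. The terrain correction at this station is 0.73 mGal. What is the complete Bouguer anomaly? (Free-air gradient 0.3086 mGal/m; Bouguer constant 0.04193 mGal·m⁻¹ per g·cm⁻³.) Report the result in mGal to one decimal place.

Drift-corrected reading = 979532.68 − (-0.183) = 979532.863 mGal
Free-air correction = 0.3086 × 1733.0 = 534.80 mGal
Free-air anomaly = 979532.863 − 979835.54 + (534.80) = 232.123 mGal
Bouguer slab correction = 0.04193 × 2.65 × 1733.0 = 192.56 mGal
Simple Bouguer anomaly = 232.123 − (192.56) = 39.563 mGal
Complete Bouguer anomaly = 39.563 + 0.73 = 40.293 mGal

40.3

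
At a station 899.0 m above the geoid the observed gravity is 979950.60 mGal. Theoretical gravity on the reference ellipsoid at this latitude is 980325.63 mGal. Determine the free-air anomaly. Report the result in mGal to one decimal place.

-97.6

Free-air correction = 0.3086 × 899.0 = 277.43 mGal
Free-air anomaly = 979950.60 − 980325.63 + (277.43) = -97.60 mGal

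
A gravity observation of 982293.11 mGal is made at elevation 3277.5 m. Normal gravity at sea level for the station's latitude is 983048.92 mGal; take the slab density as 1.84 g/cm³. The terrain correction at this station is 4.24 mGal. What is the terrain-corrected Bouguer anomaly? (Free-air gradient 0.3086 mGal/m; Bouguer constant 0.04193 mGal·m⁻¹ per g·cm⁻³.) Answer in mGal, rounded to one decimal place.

Free-air correction = 0.3086 × 3277.5 = 1011.44 mGal
Free-air anomaly = 982293.11 − 983048.92 + (1011.44) = 255.63 mGal
Bouguer slab correction = 0.04193 × 1.84 × 3277.5 = 252.86 mGal
Simple Bouguer anomaly = 255.63 − (252.86) = 2.77 mGal
Complete Bouguer anomaly = 2.77 + 4.24 = 7.01 mGal

7.0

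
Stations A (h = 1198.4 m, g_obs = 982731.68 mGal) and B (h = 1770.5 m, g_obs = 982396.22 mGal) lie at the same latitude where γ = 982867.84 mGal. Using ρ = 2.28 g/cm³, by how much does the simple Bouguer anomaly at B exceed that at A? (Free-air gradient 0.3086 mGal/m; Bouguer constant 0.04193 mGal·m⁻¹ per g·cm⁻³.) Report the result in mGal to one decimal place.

Δg_SB(A) = 982731.68 − 982867.84 + 0.3086×1198.4 − 0.04193×2.28×1198.4 = 119.10 mGal
Δg_SB(B) = 982396.22 − 982867.84 + 0.3086×1770.5 − 0.04193×2.28×1770.5 = -94.50 mGal
Difference = -94.50 − (119.10) = -213.60 mGal

-213.6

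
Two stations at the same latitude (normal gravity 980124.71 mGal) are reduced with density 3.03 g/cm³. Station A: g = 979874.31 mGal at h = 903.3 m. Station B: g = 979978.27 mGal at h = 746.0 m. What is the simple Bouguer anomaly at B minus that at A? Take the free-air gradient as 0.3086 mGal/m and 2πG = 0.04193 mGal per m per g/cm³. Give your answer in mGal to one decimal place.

75.4

Δg_SB(A) = 979874.31 − 980124.71 + 0.3086×903.3 − 0.04193×3.03×903.3 = -86.40 mGal
Δg_SB(B) = 979978.27 − 980124.71 + 0.3086×746.0 − 0.04193×3.03×746.0 = -11.00 mGal
Difference = -11.00 − (-86.40) = 75.40 mGal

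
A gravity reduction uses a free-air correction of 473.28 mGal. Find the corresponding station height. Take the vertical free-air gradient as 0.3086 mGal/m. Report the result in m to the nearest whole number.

h = 473.28 / 0.3086 = 1533.64 m

1534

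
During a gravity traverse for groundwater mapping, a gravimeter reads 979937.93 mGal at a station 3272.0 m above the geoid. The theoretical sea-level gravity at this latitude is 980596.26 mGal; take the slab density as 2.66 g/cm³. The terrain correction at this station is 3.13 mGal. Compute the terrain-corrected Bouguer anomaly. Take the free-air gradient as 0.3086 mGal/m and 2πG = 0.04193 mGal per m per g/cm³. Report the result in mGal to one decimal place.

Free-air correction = 0.3086 × 3272.0 = 1009.74 mGal
Free-air anomaly = 979937.93 − 980596.26 + (1009.74) = 351.41 mGal
Bouguer slab correction = 0.04193 × 2.66 × 3272.0 = 364.94 mGal
Simple Bouguer anomaly = 351.41 − (364.94) = -13.53 mGal
Complete Bouguer anomaly = -13.53 + 3.13 = -10.40 mGal

-10.4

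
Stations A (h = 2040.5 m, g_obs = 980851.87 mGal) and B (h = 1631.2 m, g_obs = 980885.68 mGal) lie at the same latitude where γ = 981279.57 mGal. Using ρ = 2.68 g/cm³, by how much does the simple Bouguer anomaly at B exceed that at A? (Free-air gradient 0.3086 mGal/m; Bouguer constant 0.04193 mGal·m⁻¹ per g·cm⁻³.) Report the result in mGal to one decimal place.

-46.5

Δg_SB(A) = 980851.87 − 981279.57 + 0.3086×2040.5 − 0.04193×2.68×2040.5 = -27.30 mGal
Δg_SB(B) = 980885.68 − 981279.57 + 0.3086×1631.2 − 0.04193×2.68×1631.2 = -73.80 mGal
Difference = -73.80 − (-27.30) = -46.50 mGal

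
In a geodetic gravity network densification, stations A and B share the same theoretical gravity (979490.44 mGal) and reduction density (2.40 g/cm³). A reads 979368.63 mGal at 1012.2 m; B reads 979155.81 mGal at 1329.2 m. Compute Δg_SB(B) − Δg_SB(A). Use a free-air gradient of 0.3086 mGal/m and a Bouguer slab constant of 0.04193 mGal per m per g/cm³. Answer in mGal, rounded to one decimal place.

Δg_SB(A) = 979368.63 − 979490.44 + 0.3086×1012.2 − 0.04193×2.40×1012.2 = 88.70 mGal
Δg_SB(B) = 979155.81 − 979490.44 + 0.3086×1329.2 − 0.04193×2.40×1329.2 = -58.20 mGal
Difference = -58.20 − (88.70) = -146.90 mGal

-146.9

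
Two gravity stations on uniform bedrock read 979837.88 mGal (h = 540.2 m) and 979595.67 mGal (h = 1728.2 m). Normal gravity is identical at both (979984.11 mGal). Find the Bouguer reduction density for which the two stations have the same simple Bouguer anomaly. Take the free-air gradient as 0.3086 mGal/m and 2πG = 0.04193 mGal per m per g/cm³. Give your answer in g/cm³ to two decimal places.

Δg_obs = 979595.67 − 979837.88 = -242.21 mGal over Δh = 1728.2 − 540.2 = 1188.0 m
Equal Bouguer anomalies ⇒ Δg_obs + (0.3086 − 0.04193ρ)·Δh = 0
0.3086 − 0.04193ρ = −Δg_obs/Δh = 0.20388
ρ = (0.3086 − 0.20388) / 0.04193 = 2.50 g/cm³

2.50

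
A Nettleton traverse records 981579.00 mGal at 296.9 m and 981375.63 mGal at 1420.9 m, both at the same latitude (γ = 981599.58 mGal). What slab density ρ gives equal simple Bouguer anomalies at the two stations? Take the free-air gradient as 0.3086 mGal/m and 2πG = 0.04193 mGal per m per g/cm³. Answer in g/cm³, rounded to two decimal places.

Δg_obs = 981375.63 − 981579.00 = -203.37 mGal over Δh = 1420.9 − 296.9 = 1124.0 m
Equal Bouguer anomalies ⇒ Δg_obs + (0.3086 − 0.04193ρ)·Δh = 0
0.3086 − 0.04193ρ = −Δg_obs/Δh = 0.18093
ρ = (0.3086 − 0.18093) / 0.04193 = 3.04 g/cm³

3.04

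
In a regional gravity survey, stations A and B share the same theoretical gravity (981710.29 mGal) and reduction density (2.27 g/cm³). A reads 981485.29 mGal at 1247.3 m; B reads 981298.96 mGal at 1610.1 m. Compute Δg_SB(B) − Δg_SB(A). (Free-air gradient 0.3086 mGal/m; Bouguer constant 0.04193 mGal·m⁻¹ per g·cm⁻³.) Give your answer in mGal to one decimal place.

Δg_SB(A) = 981485.29 − 981710.29 + 0.3086×1247.3 − 0.04193×2.27×1247.3 = 41.20 mGal
Δg_SB(B) = 981298.96 − 981710.29 + 0.3086×1610.1 − 0.04193×2.27×1610.1 = -67.70 mGal
Difference = -67.70 − (41.20) = -108.90 mGal

-108.9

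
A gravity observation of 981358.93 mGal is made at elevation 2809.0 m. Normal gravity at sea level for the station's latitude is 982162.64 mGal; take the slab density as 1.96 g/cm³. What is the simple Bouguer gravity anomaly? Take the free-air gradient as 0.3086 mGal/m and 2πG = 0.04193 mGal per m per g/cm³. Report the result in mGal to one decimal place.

Free-air correction = 0.3086 × 2809.0 = 866.86 mGal
Free-air anomaly = 981358.93 − 982162.64 + (866.86) = 63.15 mGal
Bouguer slab correction = 0.04193 × 1.96 × 2809.0 = 230.85 mGal
Simple Bouguer anomaly = 63.15 − (230.85) = -167.70 mGal

-167.7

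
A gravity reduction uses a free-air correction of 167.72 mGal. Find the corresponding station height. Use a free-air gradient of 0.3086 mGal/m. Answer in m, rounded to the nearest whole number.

h = 167.72 / 0.3086 = 543.49 m

543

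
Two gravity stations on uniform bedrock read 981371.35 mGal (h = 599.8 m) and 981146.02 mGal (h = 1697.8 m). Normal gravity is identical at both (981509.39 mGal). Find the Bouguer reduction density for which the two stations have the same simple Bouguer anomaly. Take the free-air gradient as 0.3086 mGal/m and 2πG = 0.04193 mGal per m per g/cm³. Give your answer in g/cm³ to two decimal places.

Δg_obs = 981146.02 − 981371.35 = -225.33 mGal over Δh = 1697.8 − 599.8 = 1098.0 m
Equal Bouguer anomalies ⇒ Δg_obs + (0.3086 − 0.04193ρ)·Δh = 0
0.3086 − 0.04193ρ = −Δg_obs/Δh = 0.20522
ρ = (0.3086 − 0.20522) / 0.04193 = 2.47 g/cm³

2.47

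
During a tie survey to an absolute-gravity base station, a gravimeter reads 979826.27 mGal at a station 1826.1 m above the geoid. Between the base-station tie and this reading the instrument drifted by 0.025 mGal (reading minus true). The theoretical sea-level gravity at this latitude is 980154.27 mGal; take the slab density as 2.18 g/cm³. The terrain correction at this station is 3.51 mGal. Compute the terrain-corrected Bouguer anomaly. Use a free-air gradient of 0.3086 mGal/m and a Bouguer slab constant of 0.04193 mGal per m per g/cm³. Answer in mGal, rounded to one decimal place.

72.1

Drift-corrected reading = 979826.27 − (0.025) = 979826.245 mGal
Free-air correction = 0.3086 × 1826.1 = 563.53 mGal
Free-air anomaly = 979826.245 − 980154.27 + (563.53) = 235.505 mGal
Bouguer slab correction = 0.04193 × 2.18 × 1826.1 = 166.92 mGal
Simple Bouguer anomaly = 235.505 − (166.92) = 68.585 mGal
Complete Bouguer anomaly = 68.585 + 3.51 = 72.095 mGal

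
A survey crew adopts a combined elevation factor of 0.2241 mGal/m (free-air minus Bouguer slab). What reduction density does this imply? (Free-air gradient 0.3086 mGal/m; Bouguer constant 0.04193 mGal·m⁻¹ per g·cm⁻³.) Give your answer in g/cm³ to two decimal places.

2.02

0.2241 = 0.3086 − 0.04193 × ρ
ρ = (0.3086 − 0.2241) / 0.04193 = 2.02 g/cm³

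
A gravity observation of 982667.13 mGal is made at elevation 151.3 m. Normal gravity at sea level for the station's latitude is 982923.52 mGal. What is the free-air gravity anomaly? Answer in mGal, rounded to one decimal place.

Free-air correction = 0.3086 × 151.3 = 46.69 mGal
Free-air anomaly = 982667.13 − 982923.52 + (46.69) = -209.70 mGal

-209.7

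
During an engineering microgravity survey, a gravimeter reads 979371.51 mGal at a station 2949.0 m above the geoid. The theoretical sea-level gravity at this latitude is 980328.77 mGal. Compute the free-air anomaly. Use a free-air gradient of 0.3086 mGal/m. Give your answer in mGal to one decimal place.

-47.2

Free-air correction = 0.3086 × 2949.0 = 910.06 mGal
Free-air anomaly = 979371.51 − 980328.77 + (910.06) = -47.20 mGal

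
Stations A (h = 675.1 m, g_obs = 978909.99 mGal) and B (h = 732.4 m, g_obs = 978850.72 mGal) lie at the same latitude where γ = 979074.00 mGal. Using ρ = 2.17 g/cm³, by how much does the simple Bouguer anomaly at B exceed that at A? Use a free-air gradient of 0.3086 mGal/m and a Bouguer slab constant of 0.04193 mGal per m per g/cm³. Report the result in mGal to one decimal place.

Δg_SB(A) = 978909.99 − 979074.00 + 0.3086×675.1 − 0.04193×2.17×675.1 = -17.10 mGal
Δg_SB(B) = 978850.72 − 979074.00 + 0.3086×732.4 − 0.04193×2.17×732.4 = -63.90 mGal
Difference = -63.90 − (-17.10) = -46.80 mGal

-46.8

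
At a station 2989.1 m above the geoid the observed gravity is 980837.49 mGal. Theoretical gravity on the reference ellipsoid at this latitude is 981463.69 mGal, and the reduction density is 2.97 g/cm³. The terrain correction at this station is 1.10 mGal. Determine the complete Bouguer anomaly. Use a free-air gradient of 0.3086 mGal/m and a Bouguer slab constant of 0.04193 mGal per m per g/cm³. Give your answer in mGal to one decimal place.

Free-air correction = 0.3086 × 2989.1 = 922.44 mGal
Free-air anomaly = 980837.49 − 981463.69 + (922.44) = 296.24 mGal
Bouguer slab correction = 0.04193 × 2.97 × 2989.1 = 372.24 mGal
Simple Bouguer anomaly = 296.24 − (372.24) = -76.00 mGal
Complete Bouguer anomaly = -76.00 + 1.10 = -74.90 mGal

-74.9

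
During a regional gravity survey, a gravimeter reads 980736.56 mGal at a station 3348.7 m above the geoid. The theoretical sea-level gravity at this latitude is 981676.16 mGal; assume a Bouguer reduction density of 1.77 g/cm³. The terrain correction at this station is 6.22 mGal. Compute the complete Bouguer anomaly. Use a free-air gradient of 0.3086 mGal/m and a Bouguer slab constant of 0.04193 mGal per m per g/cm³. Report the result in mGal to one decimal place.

-148.5

Free-air correction = 0.3086 × 3348.7 = 1033.41 mGal
Free-air anomaly = 980736.56 − 981676.16 + (1033.41) = 93.81 mGal
Bouguer slab correction = 0.04193 × 1.77 × 3348.7 = 248.53 mGal
Simple Bouguer anomaly = 93.81 − (248.53) = -154.72 mGal
Complete Bouguer anomaly = -154.72 + 6.22 = -148.50 mGal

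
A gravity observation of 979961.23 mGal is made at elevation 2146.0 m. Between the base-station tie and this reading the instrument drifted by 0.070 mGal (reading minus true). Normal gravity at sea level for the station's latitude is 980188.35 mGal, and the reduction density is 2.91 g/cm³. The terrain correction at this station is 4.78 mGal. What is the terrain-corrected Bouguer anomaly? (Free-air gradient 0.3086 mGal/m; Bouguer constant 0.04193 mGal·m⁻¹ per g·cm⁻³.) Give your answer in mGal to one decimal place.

Drift-corrected reading = 979961.23 − (0.070) = 979961.160 mGal
Free-air correction = 0.3086 × 2146.0 = 662.26 mGal
Free-air anomaly = 979961.160 − 980188.35 + (662.26) = 435.070 mGal
Bouguer slab correction = 0.04193 × 2.91 × 2146.0 = 261.85 mGal
Simple Bouguer anomaly = 435.070 − (261.85) = 173.220 mGal
Complete Bouguer anomaly = 173.220 + 4.78 = 178.000 mGal

178.0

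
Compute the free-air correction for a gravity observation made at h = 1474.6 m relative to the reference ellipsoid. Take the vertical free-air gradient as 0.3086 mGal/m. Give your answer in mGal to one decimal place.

455.1

Free-air correction = 0.3086 × 1474.6 = 455.1 mGal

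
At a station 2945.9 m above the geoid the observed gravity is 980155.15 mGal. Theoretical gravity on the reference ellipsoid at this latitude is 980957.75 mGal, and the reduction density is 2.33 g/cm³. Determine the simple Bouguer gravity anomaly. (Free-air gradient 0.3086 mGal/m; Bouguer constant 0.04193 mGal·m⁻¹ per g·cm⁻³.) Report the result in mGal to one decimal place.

-181.3

Free-air correction = 0.3086 × 2945.9 = 909.10 mGal
Free-air anomaly = 980155.15 − 980957.75 + (909.10) = 106.50 mGal
Bouguer slab correction = 0.04193 × 2.33 × 2945.9 = 287.81 mGal
Simple Bouguer anomaly = 106.50 − (287.81) = -181.31 mGal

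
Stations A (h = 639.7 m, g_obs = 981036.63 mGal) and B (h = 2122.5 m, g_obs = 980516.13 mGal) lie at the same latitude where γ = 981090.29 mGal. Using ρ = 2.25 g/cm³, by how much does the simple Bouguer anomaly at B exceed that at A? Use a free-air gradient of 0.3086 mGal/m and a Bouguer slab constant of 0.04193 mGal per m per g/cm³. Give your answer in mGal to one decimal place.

-202.8

Δg_SB(A) = 981036.63 − 981090.29 + 0.3086×639.7 − 0.04193×2.25×639.7 = 83.40 mGal
Δg_SB(B) = 980516.13 − 981090.29 + 0.3086×2122.5 − 0.04193×2.25×2122.5 = -119.40 mGal
Difference = -119.40 − (83.40) = -202.80 mGal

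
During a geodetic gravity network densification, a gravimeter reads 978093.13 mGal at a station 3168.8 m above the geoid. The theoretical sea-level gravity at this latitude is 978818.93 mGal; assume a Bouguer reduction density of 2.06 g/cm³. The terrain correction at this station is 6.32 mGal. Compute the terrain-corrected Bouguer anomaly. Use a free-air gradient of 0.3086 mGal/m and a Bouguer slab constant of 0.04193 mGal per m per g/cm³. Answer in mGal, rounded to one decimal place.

Free-air correction = 0.3086 × 3168.8 = 977.89 mGal
Free-air anomaly = 978093.13 − 978818.93 + (977.89) = 252.09 mGal
Bouguer slab correction = 0.04193 × 2.06 × 3168.8 = 273.71 mGal
Simple Bouguer anomaly = 252.09 − (273.71) = -21.62 mGal
Complete Bouguer anomaly = -21.62 + 6.32 = -15.30 mGal

-15.3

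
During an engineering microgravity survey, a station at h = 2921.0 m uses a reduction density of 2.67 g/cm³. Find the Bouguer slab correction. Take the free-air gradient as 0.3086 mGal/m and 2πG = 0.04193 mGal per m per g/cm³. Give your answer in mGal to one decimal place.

327.0

Bouguer slab correction = 0.04193 × 2.67 × 2921.0 = 327.0 mGal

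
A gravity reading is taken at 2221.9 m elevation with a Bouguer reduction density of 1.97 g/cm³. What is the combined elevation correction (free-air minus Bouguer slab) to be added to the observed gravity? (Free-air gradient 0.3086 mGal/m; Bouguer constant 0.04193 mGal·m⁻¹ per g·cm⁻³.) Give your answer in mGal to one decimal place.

Combined gradient = 0.3086 − 0.04193 × 1.97 = 0.2259979 mGal/m
Combined elevation correction = 0.2259979 × 2221.9 = 502.1 mGal

502.1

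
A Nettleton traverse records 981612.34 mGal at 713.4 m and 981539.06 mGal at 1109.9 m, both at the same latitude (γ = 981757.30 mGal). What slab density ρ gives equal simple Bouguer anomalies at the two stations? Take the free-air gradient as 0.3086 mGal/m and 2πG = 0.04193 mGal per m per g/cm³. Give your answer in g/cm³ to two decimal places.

2.95

Δg_obs = 981539.06 − 981612.34 = -73.28 mGal over Δh = 1109.9 − 713.4 = 396.5 m
Equal Bouguer anomalies ⇒ Δg_obs + (0.3086 − 0.04193ρ)·Δh = 0
0.3086 − 0.04193ρ = −Δg_obs/Δh = 0.18482
ρ = (0.3086 − 0.18482) / 0.04193 = 2.95 g/cm³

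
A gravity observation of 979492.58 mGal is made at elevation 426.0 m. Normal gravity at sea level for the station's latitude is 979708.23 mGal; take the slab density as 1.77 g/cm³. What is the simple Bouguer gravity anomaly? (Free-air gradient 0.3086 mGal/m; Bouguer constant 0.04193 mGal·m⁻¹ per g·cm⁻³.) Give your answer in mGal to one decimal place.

Free-air correction = 0.3086 × 426.0 = 131.46 mGal
Free-air anomaly = 979492.58 − 979708.23 + (131.46) = -84.19 mGal
Bouguer slab correction = 0.04193 × 1.77 × 426.0 = 31.62 mGal
Simple Bouguer anomaly = -84.19 − (31.62) = -115.81 mGal

-115.8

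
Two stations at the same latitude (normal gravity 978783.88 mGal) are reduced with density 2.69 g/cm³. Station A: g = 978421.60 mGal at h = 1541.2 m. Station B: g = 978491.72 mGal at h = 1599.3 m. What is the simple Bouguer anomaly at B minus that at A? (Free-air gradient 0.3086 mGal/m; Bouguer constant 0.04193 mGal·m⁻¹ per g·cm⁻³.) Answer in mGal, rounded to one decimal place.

Δg_SB(A) = 978421.60 − 978783.88 + 0.3086×1541.2 − 0.04193×2.69×1541.2 = -60.50 mGal
Δg_SB(B) = 978491.72 − 978783.88 + 0.3086×1599.3 − 0.04193×2.69×1599.3 = 21.00 mGal
Difference = 21.00 − (-60.50) = 81.50 mGal

81.5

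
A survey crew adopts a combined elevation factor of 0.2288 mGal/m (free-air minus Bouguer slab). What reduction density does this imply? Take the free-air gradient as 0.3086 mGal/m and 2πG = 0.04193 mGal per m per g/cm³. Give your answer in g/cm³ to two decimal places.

0.2288 = 0.3086 − 0.04193 × ρ
ρ = (0.3086 − 0.2288) / 0.04193 = 1.90 g/cm³

1.90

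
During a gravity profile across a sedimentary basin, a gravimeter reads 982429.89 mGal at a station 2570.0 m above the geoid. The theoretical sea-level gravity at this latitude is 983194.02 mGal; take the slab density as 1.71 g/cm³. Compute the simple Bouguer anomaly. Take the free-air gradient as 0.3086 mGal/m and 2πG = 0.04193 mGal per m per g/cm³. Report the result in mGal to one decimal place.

-155.3

Free-air correction = 0.3086 × 2570.0 = 793.10 mGal
Free-air anomaly = 982429.89 − 983194.02 + (793.10) = 28.97 mGal
Bouguer slab correction = 0.04193 × 1.71 × 2570.0 = 184.27 mGal
Simple Bouguer anomaly = 28.97 − (184.27) = -155.30 mGal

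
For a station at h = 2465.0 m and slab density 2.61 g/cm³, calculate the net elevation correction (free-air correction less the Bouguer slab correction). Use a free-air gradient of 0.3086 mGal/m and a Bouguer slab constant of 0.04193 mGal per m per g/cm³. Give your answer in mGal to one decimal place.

490.9

Combined gradient = 0.3086 − 0.04193 × 2.61 = 0.1991627 mGal/m
Combined elevation correction = 0.1991627 × 2465.0 = 490.9 mGal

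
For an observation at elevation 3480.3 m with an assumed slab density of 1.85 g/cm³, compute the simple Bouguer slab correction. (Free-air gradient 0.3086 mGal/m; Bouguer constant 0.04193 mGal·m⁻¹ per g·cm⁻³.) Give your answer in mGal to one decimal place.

270.0

Bouguer slab correction = 0.04193 × 1.85 × 3480.3 = 270.0 mGal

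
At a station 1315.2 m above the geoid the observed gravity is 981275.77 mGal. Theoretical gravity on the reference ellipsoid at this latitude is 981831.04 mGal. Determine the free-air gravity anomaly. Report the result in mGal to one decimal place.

-149.4

Free-air correction = 0.3086 × 1315.2 = 405.87 mGal
Free-air anomaly = 981275.77 − 981831.04 + (405.87) = -149.40 mGal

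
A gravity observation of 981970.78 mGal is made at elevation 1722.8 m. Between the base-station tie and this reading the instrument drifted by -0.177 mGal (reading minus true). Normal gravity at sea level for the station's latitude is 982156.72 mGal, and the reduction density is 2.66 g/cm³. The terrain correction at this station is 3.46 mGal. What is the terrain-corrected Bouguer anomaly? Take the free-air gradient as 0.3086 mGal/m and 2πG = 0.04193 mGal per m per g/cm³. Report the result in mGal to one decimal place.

Drift-corrected reading = 981970.78 − (-0.177) = 981970.957 mGal
Free-air correction = 0.3086 × 1722.8 = 531.66 mGal
Free-air anomaly = 981970.957 − 982156.72 + (531.66) = 345.897 mGal
Bouguer slab correction = 0.04193 × 2.66 × 1722.8 = 192.15 mGal
Simple Bouguer anomaly = 345.897 − (192.15) = 153.747 mGal
Complete Bouguer anomaly = 153.747 + 3.46 = 157.207 mGal

157.2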